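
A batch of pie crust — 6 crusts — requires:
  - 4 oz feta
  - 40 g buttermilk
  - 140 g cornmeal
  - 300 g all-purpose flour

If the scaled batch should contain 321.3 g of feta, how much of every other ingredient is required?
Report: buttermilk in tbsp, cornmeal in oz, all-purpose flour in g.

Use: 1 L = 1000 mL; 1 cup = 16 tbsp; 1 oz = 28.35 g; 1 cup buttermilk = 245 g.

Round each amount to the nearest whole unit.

buttermilk: 7 tbsp; cornmeal: 14 oz; all-purpose flour: 850 g

The original recipe has 113.4 g of feta, so the scaling factor is 321.3 ÷ 113.4 = 17/6.
buttermilk: 40 g × 17/6 ÷ 245 g/cup × 16 tbsp/cup ≈ 7 tbsp
cornmeal: 140 g × 17/6 ÷ 28.35 g/oz ≈ 14 oz
all-purpose flour: 300 g × 17/6 = 850 g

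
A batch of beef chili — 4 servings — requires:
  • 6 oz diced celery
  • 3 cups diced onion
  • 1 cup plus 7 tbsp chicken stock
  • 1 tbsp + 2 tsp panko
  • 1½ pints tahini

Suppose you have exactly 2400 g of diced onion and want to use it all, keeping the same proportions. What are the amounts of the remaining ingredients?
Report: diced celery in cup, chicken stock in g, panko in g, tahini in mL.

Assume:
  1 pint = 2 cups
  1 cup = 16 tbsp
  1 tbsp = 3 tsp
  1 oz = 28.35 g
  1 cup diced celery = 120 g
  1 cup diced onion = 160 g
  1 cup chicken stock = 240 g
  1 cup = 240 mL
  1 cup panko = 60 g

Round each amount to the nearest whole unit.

diced celery: 7 cup; chicken stock: 1725 g; panko: 31 g; tahini: 3600 mL

The original recipe has 480 g of diced onion, so the scaling factor is 2400 ÷ 480 = 5.
diced celery: 6 oz × 5 × 28.35 g/oz ÷ 120 g/cup ≈ 7 cup
chicken stock: (1 cup + 7 tbsp = 1.4375 cup) × 5 × 240 g/cup = 1725 g
panko: (1 tbsp + 2 tsp = 5/3 tbsp) × 5 ÷ 16 tbsp/cup × 60 g/cup ≈ 31 g
tahini: 1.5 pint × 5 × 2 cup/pint × 240 mL/cup = 3600 mL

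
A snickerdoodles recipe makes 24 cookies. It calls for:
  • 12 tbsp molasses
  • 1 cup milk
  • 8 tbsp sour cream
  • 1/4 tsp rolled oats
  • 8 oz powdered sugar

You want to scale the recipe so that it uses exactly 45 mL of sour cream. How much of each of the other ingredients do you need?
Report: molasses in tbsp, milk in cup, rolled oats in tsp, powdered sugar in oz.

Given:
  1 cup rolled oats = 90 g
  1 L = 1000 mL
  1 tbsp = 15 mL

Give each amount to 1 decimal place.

molasses: 4.5 tbsp; milk: 0.4 cup; rolled oats: 0.1 tsp; powdered sugar: 3.0 oz

The original recipe has 120 mL of sour cream, so the scaling factor is 45 ÷ 120 = 3/8 = 0.375.
molasses: 12 tbsp × 3/8 = 4.5 tbsp
milk: 1 cup × 3/8 ≈ 0.4 cup
rolled oats: 0.25 tsp × 3/8 ≈ 0.1 tsp
powdered sugar: 8 oz × 3/8 = 3.0 oz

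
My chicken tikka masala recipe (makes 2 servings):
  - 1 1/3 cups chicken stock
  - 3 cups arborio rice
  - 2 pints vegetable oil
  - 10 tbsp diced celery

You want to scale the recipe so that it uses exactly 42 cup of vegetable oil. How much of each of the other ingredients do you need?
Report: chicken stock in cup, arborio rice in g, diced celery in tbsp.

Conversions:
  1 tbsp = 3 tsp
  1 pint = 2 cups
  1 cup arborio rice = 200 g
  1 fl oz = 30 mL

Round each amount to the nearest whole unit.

chicken stock: 14 cup; arborio rice: 6300 g; diced celery: 105 tbsp

The original recipe has 4 cup of vegetable oil, so the scaling factor is 42 ÷ 4 = 21/2 = 10.5.
chicken stock: 4/3 cup × 21/2 = 14 cup
arborio rice: 3 cup × 21/2 × 200 g/cup = 6300 g
diced celery: 10 tbsp × 21/2 = 105 tbsp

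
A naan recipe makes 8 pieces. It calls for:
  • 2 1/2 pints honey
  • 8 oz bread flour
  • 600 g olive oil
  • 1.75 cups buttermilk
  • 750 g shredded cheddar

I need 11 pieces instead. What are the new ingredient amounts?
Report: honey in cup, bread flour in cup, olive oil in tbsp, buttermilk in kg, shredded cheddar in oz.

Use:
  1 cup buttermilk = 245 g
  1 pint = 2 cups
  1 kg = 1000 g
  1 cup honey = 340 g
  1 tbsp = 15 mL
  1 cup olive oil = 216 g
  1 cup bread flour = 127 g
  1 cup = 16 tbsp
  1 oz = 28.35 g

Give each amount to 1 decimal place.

honey: 6.9 cup; bread flour: 2.5 cup; olive oil: 61.1 tbsp; buttermilk: 0.6 kg; shredded cheddar: 36.4 oz

Scaling factor: 11/8 = 1.375.
honey: 2.5 pint × 11/8 × 2 cup/pint ≈ 6.9 cup
bread flour: 8 oz × 11/8 × 28.35 g/oz ÷ 127 g/cup ≈ 2.5 cup
olive oil: 600 g × 11/8 ÷ 216 g/cup × 16 tbsp/cup ≈ 61.1 tbsp
buttermilk: 1.75 cup × 11/8 × 245 g/cup ÷ 1000 g/kg ≈ 0.6 kg
shredded cheddar: 750 g × 11/8 ÷ 28.35 g/oz ≈ 36.4 oz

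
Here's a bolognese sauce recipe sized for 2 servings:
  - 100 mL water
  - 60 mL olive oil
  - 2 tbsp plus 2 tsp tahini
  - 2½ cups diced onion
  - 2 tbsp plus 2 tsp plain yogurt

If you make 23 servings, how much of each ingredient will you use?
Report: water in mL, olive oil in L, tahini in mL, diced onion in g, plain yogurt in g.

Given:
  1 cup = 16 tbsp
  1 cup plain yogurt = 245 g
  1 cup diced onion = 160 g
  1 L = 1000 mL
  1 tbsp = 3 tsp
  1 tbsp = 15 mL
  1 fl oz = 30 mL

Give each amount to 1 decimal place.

Scaling factor: 23/2 = 11.5.
water: 100 mL × 23/2 = 1150.0 mL
olive oil: 60 mL × 23/2 ÷ 1000 mL/L ≈ 0.7 L
tahini: (2 tbsp + 2 tsp = 8/3 tbsp) × 23/2 × 15 mL/tbsp = 460.0 mL
diced onion: 2.5 cup × 23/2 × 160 g/cup = 4600.0 g
plain yogurt: (2 tbsp + 2 tsp = 8/3 tbsp) × 23/2 ÷ 16 tbsp/cup × 245 g/cup ≈ 469.6 g

water: 1150.0 mL; olive oil: 0.7 L; tahini: 460.0 mL; diced onion: 4600.0 g; plain yogurt: 469.6 g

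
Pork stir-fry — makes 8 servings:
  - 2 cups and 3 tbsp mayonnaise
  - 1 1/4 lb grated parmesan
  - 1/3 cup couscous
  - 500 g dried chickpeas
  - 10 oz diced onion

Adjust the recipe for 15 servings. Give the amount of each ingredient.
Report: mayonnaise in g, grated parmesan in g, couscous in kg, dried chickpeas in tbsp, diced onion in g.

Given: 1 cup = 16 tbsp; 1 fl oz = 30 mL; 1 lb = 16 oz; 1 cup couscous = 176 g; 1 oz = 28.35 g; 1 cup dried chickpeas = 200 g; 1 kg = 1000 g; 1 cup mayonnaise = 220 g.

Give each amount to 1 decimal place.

Scaling factor: 15/8 = 1.875.
mayonnaise: (2 cup + 3 tbsp = 2.1875 cup) × 15/8 × 220 g/cup ≈ 902.3 g
grated parmesan: 1.25 lb × 15/8 × 16 oz/lb × 28.35 g/oz ≈ 1063.1 g
couscous: 1/3 cup × 15/8 × 176 g/cup ÷ 1000 g/kg ≈ 0.1 kg
dried chickpeas: 500 g × 15/8 ÷ 200 g/cup × 16 tbsp/cup = 75.0 tbsp
diced onion: 10 oz × 15/8 × 28.35 g/oz ≈ 531.6 g

mayonnaise: 902.3 g; grated parmesan: 1063.1 g; couscous: 0.1 kg; dried chickpeas: 75.0 tbsp; diced onion: 531.6 g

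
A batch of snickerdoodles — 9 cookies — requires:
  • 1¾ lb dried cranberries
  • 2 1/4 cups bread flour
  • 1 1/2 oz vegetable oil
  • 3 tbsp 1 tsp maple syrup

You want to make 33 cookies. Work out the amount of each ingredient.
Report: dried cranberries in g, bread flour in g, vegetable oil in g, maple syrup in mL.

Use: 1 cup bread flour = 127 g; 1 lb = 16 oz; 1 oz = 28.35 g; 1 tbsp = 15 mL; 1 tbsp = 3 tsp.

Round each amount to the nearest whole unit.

dried cranberries: 2911 g; bread flour: 1048 g; vegetable oil: 156 g; maple syrup: 183 mL

Scaling factor: 33/9 = 11/3.
dried cranberries: 1.75 lb × 11/3 × 16 oz/lb × 28.35 g/oz ≈ 2911 g
bread flour: 2.25 cup × 11/3 × 127 g/cup ≈ 1048 g
vegetable oil: 1.5 oz × 11/3 × 28.35 g/oz ≈ 156 g
maple syrup: (3 tbsp + 1 tsp = 10/3 tbsp) × 11/3 × 15 mL/tbsp ≈ 183 mL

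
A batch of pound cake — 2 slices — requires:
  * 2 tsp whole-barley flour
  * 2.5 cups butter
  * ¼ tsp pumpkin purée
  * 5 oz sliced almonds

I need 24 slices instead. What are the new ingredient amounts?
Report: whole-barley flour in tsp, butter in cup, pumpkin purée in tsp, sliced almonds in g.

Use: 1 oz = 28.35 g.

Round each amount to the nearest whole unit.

whole-barley flour: 24 tsp; butter: 30 cup; pumpkin purée: 3 tsp; sliced almonds: 1701 g

Scaling factor: 24/2 = 12.
whole-barley flour: 2 tsp × 12 = 24 tsp
butter: 2.5 cup × 12 = 30 cup
pumpkin purée: 0.25 tsp × 12 = 3 tsp
sliced almonds: 5 oz × 12 × 28.35 g/oz = 1701 g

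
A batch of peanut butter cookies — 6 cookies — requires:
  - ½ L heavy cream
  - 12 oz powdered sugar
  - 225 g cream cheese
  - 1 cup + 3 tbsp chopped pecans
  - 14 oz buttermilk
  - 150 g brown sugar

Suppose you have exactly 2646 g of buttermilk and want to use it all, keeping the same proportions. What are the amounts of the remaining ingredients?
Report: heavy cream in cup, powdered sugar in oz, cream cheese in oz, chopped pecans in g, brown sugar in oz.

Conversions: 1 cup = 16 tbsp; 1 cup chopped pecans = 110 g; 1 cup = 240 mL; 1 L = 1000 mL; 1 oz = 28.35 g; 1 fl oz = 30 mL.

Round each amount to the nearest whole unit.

The original recipe has 396.9 g of buttermilk, so the scaling factor is 2646 ÷ 396.9 = 20/3.
heavy cream: 0.5 L × 20/3 × 1000 mL/L ÷ 240 mL/cup ≈ 14 cup
powdered sugar: 12 oz × 20/3 = 80 oz
cream cheese: 225 g × 20/3 ÷ 28.35 g/oz ≈ 53 oz
chopped pecans: (1 cup + 3 tbsp = 1.1875 cup) × 20/3 × 110 g/cup ≈ 871 g
brown sugar: 150 g × 20/3 ÷ 28.35 g/oz ≈ 35 oz

heavy cream: 14 cup; powdered sugar: 80 oz; cream cheese: 53 oz; chopped pecans: 871 g; brown sugar: 35 oz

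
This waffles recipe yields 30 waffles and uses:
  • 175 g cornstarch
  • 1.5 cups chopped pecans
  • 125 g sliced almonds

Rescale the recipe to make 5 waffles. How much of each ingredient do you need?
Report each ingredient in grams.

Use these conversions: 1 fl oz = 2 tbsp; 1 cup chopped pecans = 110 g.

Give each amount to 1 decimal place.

Scaling factor: 5/30 = 1/6.
cornstarch: 175 g × 1/6 ≈ 29.2 g
chopped pecans: 1.5 cup × 1/6 × 110 g/cup = 27.5 g
sliced almonds: 125 g × 1/6 ≈ 20.8 g

cornstarch: 29.2 g; chopped pecans: 27.5 g; sliced almonds: 20.8 g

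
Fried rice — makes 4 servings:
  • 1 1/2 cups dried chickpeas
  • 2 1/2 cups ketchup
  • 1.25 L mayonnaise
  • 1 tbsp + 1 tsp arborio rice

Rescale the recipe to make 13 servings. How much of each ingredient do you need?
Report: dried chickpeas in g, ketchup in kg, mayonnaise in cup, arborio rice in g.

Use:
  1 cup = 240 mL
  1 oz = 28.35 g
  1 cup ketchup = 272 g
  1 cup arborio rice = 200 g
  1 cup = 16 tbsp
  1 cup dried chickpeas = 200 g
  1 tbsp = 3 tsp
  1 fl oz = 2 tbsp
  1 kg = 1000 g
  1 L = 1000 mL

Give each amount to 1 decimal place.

Scaling factor: 13/4 = 3.25.
dried chickpeas: 1.5 cup × 13/4 × 200 g/cup = 975.0 g
ketchup: 2.5 cup × 13/4 × 272 g/cup ÷ 1000 g/kg ≈ 2.2 kg
mayonnaise: 1.25 L × 13/4 × 1000 mL/L ÷ 240 mL/cup ≈ 16.9 cup
arborio rice: (1 tbsp + 1 tsp = 4/3 tbsp) × 13/4 ÷ 16 tbsp/cup × 200 g/cup ≈ 54.2 g

dried chickpeas: 975.0 g; ketchup: 2.2 kg; mayonnaise: 16.9 cup; arborio rice: 54.2 g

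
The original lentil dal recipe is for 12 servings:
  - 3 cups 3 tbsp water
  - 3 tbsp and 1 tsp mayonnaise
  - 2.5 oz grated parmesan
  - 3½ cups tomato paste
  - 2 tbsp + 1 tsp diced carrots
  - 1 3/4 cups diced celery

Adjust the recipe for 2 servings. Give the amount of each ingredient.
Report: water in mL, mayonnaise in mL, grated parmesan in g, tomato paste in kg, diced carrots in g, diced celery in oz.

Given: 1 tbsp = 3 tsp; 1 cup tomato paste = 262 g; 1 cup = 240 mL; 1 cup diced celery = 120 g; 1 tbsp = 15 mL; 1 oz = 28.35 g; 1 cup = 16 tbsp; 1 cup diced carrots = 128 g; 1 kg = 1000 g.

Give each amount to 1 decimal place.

Scaling factor: 2/12 = 1/6.
water: (3 cup + 3 tbsp = 3.1875 cup) × 1/6 × 240 mL/cup = 127.5 mL
mayonnaise: (3 tbsp + 1 tsp = 10/3 tbsp) × 1/6 × 15 mL/tbsp ≈ 8.3 mL
grated parmesan: 2.5 oz × 1/6 × 28.35 g/oz ≈ 11.8 g
tomato paste: 3.5 cup × 1/6 × 262 g/cup ÷ 1000 g/kg ≈ 0.2 kg
diced carrots: (2 tbsp + 1 tsp = 7/3 tbsp) × 1/6 ÷ 16 tbsp/cup × 128 g/cup ≈ 3.1 g
diced celery: 1.75 cup × 1/6 × 120 g/cup ÷ 28.35 g/oz ≈ 1.2 oz

water: 127.5 mL; mayonnaise: 8.3 mL; grated parmesan: 11.8 g; tomato paste: 0.2 kg; diced carrots: 3.1 g; diced celery: 1.2 oz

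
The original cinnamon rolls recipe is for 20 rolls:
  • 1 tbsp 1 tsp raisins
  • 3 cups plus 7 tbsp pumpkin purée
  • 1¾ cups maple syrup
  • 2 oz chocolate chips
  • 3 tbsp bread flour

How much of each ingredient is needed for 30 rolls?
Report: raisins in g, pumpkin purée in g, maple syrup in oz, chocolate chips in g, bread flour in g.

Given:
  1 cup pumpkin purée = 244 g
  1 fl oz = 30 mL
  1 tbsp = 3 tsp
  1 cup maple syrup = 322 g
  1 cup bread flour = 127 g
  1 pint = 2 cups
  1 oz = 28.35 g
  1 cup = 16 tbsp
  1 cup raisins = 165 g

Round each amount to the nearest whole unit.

Scaling factor: 30/20 = 3/2 = 1.5.
raisins: (1 tbsp + 1 tsp = 4/3 tbsp) × 3/2 ÷ 16 tbsp/cup × 165 g/cup ≈ 21 g
pumpkin purée: (3 cup + 7 tbsp = 3.4375 cup) × 3/2 × 244 g/cup ≈ 1258 g
maple syrup: 1.75 cup × 3/2 × 322 g/cup ÷ 28.35 g/oz ≈ 30 oz
chocolate chips: 2 oz × 3/2 × 28.35 g/oz ≈ 85 g
bread flour: 3 tbsp × 3/2 ÷ 16 tbsp/cup × 127 g/cup ≈ 36 g

raisins: 21 g; pumpkin purée: 1258 g; maple syrup: 30 oz; chocolate chips: 85 g; bread flour: 36 g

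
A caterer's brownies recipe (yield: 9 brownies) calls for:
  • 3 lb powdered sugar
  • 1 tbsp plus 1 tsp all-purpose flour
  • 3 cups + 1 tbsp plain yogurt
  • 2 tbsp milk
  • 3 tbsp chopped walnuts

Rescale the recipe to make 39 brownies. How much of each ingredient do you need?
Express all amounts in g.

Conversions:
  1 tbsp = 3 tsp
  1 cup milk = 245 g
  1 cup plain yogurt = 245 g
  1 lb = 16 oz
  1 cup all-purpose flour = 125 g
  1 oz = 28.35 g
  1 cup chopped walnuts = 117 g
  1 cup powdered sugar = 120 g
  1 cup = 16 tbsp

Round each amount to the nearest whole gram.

powdered sugar: 5897 g; all-purpose flour: 45 g; plain yogurt: 3251 g; milk: 133 g; chopped walnuts: 95 g

Scaling factor: 39/9 = 13/3.
powdered sugar: 3 lb × 13/3 × 16 oz/lb × 28.35 g/oz ≈ 5897 g
all-purpose flour: (1 tbsp + 1 tsp = 4/3 tbsp) × 13/3 ÷ 16 tbsp/cup × 125 g/cup ≈ 45 g
plain yogurt: (3 cup + 1 tbsp = 3.0625 cup) × 13/3 × 245 g/cup ≈ 3251 g
milk: 2 tbsp × 13/3 ÷ 16 tbsp/cup × 245 g/cup ≈ 133 g
chopped walnuts: 3 tbsp × 13/3 ÷ 16 tbsp/cup × 117 g/cup ≈ 95 g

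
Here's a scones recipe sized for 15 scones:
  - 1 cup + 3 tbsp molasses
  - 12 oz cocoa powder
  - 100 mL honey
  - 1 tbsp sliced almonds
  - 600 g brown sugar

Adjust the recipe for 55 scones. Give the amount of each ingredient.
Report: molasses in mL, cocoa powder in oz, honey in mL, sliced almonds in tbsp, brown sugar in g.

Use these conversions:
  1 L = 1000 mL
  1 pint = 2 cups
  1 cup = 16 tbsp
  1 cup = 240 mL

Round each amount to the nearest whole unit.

molasses: 1045 mL; cocoa powder: 44 oz; honey: 367 mL; sliced almonds: 4 tbsp; brown sugar: 2200 g

Scaling factor: 55/15 = 11/3.
molasses: (1 cup + 3 tbsp = 1.1875 cup) × 11/3 × 240 mL/cup = 1045 mL
cocoa powder: 12 oz × 11/3 = 44 oz
honey: 100 mL × 11/3 ≈ 367 mL
sliced almonds: 1 tbsp × 11/3 ≈ 4 tbsp
brown sugar: 600 g × 11/3 = 2200 g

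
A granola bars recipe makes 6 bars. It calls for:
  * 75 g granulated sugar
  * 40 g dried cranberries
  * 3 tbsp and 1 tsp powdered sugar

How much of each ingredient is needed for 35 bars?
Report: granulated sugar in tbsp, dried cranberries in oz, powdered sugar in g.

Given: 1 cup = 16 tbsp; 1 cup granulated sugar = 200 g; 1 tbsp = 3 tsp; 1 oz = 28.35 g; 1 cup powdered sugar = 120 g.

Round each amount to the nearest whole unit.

Scaling factor: 35/6.
granulated sugar: 75 g × 35/6 ÷ 200 g/cup × 16 tbsp/cup = 35 tbsp
dried cranberries: 40 g × 35/6 ÷ 28.35 g/oz ≈ 8 oz
powdered sugar: (3 tbsp + 1 tsp = 10/3 tbsp) × 35/6 ÷ 16 tbsp/cup × 120 g/cup ≈ 146 g

granulated sugar: 35 tbsp; dried cranberries: 8 oz; powdered sugar: 146 g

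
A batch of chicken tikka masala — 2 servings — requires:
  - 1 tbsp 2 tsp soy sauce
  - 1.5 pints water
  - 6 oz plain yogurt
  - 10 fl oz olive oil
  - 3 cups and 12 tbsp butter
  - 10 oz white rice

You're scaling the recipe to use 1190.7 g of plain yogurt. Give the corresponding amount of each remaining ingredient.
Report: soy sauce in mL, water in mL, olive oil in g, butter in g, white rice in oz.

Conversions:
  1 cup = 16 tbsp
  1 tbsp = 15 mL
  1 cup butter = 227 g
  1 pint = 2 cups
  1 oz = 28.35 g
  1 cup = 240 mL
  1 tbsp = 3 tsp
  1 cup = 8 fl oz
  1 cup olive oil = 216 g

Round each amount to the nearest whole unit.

soy sauce: 175 mL; water: 5040 mL; olive oil: 1890 g; butter: 5959 g; white rice: 70 oz

The original recipe has 170.1 g of plain yogurt, so the scaling factor is 1190.7 ÷ 170.1 = 7.
soy sauce: (1 tbsp + 2 tsp = 5/3 tbsp) × 7 × 15 mL/tbsp = 175 mL
water: 1.5 pint × 7 × 2 cup/pint × 240 mL/cup = 5040 mL
olive oil: 10 fl oz × 7 ÷ 8 fl oz/cup × 216 g/cup = 1890 g
butter: (3 cup + 12 tbsp = 3.75 cup) × 7 × 227 g/cup ≈ 5959 g
white rice: 10 oz × 7 = 70 oz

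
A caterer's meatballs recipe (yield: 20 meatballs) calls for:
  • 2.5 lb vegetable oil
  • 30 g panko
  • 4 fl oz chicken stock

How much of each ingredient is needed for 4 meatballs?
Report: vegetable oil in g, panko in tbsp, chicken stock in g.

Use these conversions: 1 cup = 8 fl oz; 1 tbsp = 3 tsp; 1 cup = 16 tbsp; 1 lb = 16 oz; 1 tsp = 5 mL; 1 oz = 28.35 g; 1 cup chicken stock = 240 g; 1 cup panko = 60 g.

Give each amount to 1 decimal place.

Scaling factor: 4/20 = 1/5 = 0.2.
vegetable oil: 2.5 lb × 1/5 × 16 oz/lb × 28.35 g/oz = 226.8 g
panko: 30 g × 1/5 ÷ 60 g/cup × 16 tbsp/cup = 1.6 tbsp
chicken stock: 4 fl oz × 1/5 ÷ 8 fl oz/cup × 240 g/cup = 24.0 g

vegetable oil: 226.8 g; panko: 1.6 tbsp; chicken stock: 24.0 g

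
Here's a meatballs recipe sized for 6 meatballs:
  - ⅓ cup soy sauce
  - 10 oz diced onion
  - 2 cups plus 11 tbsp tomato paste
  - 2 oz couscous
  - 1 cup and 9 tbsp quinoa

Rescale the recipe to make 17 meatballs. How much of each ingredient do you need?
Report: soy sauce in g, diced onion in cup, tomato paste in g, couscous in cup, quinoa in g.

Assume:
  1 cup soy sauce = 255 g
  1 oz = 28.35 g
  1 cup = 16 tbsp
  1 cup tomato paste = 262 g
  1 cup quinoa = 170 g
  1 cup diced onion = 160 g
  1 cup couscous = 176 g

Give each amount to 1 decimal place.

Scaling factor: 17/6.
soy sauce: 1/3 cup × 17/6 × 255 g/cup ≈ 240.8 g
diced onion: 10 oz × 17/6 × 28.35 g/oz ÷ 160 g/cup ≈ 5.0 cup
tomato paste: (2 cup + 11 tbsp = 2.6875 cup) × 17/6 × 262 g/cup ≈ 1995.0 g
couscous: 2 oz × 17/6 × 28.35 g/oz ÷ 176 g/cup ≈ 0.9 cup
quinoa: (1 cup + 9 tbsp = 1.5625 cup) × 17/6 × 170 g/cup ≈ 752.6 g

soy sauce: 240.8 g; diced onion: 5.0 cup; tomato paste: 1995.0 g; couscous: 0.9 cup; quinoa: 752.6 g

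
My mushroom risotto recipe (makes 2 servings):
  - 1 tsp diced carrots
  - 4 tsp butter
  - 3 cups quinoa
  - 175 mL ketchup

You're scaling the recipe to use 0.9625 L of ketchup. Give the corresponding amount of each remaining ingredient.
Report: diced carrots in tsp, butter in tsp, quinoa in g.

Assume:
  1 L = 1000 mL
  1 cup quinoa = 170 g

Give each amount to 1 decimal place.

The original recipe has 0.175 L of ketchup, so the scaling factor is 0.9625 ÷ 0.175 = 11/2 = 5.5.
diced carrots: 1 tsp × 11/2 = 5.5 tsp
butter: 4 tsp × 11/2 = 22.0 tsp
quinoa: 3 cup × 11/2 × 170 g/cup = 2805.0 g

diced carrots: 5.5 tsp; butter: 22.0 tsp; quinoa: 2805.0 g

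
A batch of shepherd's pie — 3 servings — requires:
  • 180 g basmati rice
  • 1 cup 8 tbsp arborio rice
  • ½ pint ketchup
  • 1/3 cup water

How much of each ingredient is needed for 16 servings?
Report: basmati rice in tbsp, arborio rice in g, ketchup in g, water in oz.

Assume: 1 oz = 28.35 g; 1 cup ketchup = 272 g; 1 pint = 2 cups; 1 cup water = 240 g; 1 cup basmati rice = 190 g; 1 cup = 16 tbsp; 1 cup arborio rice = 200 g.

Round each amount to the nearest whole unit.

basmati rice: 81 tbsp; arborio rice: 1600 g; ketchup: 1451 g; water: 15 oz

Scaling factor: 16/3.
basmati rice: 180 g × 16/3 ÷ 190 g/cup × 16 tbsp/cup ≈ 81 tbsp
arborio rice: (1 cup + 8 tbsp = 1.5 cup) × 16/3 × 200 g/cup = 1600 g
ketchup: 0.5 pint × 16/3 × 2 cup/pint × 272 g/cup ≈ 1451 g
water: 1/3 cup × 16/3 × 240 g/cup ÷ 28.35 g/oz ≈ 15 oz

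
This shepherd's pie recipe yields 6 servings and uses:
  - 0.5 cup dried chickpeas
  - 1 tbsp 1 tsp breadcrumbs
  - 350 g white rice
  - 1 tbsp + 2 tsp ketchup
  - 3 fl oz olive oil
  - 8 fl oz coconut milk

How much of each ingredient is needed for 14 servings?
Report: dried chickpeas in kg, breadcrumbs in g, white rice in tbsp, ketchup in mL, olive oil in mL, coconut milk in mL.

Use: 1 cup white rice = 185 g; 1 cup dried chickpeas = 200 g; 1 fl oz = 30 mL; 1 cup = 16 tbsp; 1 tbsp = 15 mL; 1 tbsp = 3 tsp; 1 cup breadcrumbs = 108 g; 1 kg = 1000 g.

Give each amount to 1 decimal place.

dried chickpeas: 0.2 kg; breadcrumbs: 21.0 g; white rice: 70.6 tbsp; ketchup: 58.3 mL; olive oil: 210.0 mL; coconut milk: 560.0 mL

Scaling factor: 14/6 = 7/3.
dried chickpeas: 0.5 cup × 7/3 × 200 g/cup ÷ 1000 g/kg ≈ 0.2 kg
breadcrumbs: (1 tbsp + 1 tsp = 4/3 tbsp) × 7/3 ÷ 16 tbsp/cup × 108 g/cup = 21.0 g
white rice: 350 g × 7/3 ÷ 185 g/cup × 16 tbsp/cup ≈ 70.6 tbsp
ketchup: (1 tbsp + 2 tsp = 5/3 tbsp) × 7/3 × 15 mL/tbsp ≈ 58.3 mL
olive oil: 3 fl oz × 7/3 × 30 mL/fl oz = 210.0 mL
coconut milk: 8 fl oz × 7/3 × 30 mL/fl oz = 560.0 mL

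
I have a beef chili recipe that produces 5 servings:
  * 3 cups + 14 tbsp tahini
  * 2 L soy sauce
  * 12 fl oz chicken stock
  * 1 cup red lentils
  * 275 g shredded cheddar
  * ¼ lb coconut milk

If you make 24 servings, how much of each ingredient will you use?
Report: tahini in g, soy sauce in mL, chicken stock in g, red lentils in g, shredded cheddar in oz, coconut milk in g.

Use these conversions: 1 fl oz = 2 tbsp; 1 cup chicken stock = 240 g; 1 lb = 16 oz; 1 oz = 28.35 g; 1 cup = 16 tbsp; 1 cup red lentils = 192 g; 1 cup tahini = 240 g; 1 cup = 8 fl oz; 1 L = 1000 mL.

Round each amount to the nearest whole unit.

tahini: 4464 g; soy sauce: 9600 mL; chicken stock: 1728 g; red lentils: 922 g; shredded cheddar: 47 oz; coconut milk: 544 g

Scaling factor: 24/5 = 4.8.
tahini: (3 cup + 14 tbsp = 3.875 cup) × 24/5 × 240 g/cup = 4464 g
soy sauce: 2 L × 24/5 × 1000 mL/L = 9600 mL
chicken stock: 12 fl oz × 24/5 ÷ 8 fl oz/cup × 240 g/cup = 1728 g
red lentils: 1 cup × 24/5 × 192 g/cup ≈ 922 g
shredded cheddar: 275 g × 24/5 ÷ 28.35 g/oz ≈ 47 oz
coconut milk: 0.25 lb × 24/5 × 16 oz/lb × 28.35 g/oz ≈ 544 g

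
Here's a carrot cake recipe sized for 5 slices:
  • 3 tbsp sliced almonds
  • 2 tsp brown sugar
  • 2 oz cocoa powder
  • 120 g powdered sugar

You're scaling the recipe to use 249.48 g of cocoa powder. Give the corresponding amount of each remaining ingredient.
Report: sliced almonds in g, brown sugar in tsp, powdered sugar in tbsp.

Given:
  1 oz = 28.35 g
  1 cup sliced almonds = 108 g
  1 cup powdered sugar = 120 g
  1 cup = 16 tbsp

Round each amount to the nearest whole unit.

The original recipe has 56.7 g of cocoa powder, so the scaling factor is 249.48 ÷ 56.7 = 22/5 = 4.4.
sliced almonds: 3 tbsp × 22/5 ÷ 16 tbsp/cup × 108 g/cup ≈ 89 g
brown sugar: 2 tsp × 22/5 ≈ 9 tsp
powdered sugar: 120 g × 22/5 ÷ 120 g/cup × 16 tbsp/cup ≈ 70 tbsp

sliced almonds: 89 g; brown sugar: 9 tsp; powdered sugar: 70 tbsp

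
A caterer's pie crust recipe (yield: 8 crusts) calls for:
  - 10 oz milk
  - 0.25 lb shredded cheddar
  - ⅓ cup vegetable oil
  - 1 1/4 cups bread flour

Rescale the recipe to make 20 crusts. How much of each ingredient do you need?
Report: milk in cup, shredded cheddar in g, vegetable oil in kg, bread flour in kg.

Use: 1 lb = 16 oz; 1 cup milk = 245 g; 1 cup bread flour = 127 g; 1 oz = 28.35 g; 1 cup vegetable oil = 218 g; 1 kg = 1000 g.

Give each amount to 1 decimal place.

Scaling factor: 20/8 = 5/2 = 2.5.
milk: 10 oz × 5/2 × 28.35 g/oz ÷ 245 g/cup ≈ 2.9 cup
shredded cheddar: 0.25 lb × 5/2 × 16 oz/lb × 28.35 g/oz = 283.5 g
vegetable oil: 1/3 cup × 5/2 × 218 g/cup ÷ 1000 g/kg ≈ 0.2 kg
bread flour: 1.25 cup × 5/2 × 127 g/cup ÷ 1000 g/kg ≈ 0.4 kg

milk: 2.9 cup; shredded cheddar: 283.5 g; vegetable oil: 0.2 kg; bread flour: 0.4 kg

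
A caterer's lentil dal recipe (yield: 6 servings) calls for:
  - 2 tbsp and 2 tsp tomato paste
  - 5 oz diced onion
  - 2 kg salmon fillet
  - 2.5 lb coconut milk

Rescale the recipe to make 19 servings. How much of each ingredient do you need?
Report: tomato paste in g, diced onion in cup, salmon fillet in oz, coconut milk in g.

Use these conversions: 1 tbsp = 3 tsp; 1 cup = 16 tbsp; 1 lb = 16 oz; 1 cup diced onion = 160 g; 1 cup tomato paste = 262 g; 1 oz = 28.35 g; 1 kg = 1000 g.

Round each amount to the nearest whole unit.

tomato paste: 138 g; diced onion: 3 cup; salmon fillet: 223 oz; coconut milk: 3591 g

Scaling factor: 19/6.
tomato paste: (2 tbsp + 2 tsp = 8/3 tbsp) × 19/6 ÷ 16 tbsp/cup × 262 g/cup ≈ 138 g
diced onion: 5 oz × 19/6 × 28.35 g/oz ÷ 160 g/cup ≈ 3 cup
salmon fillet: 2 kg × 19/6 × 1000 g/kg ÷ 28.35 g/oz ≈ 223 oz
coconut milk: 2.5 lb × 19/6 × 16 oz/lb × 28.35 g/oz = 3591 g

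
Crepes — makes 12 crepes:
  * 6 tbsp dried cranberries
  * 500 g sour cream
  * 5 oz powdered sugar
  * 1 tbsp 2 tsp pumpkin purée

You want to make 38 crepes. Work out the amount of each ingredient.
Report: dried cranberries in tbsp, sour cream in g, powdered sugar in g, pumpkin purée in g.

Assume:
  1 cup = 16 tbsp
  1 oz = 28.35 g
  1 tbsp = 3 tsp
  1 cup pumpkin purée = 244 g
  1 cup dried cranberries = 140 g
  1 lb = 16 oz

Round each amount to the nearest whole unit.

dried cranberries: 19 tbsp; sour cream: 1583 g; powdered sugar: 449 g; pumpkin purée: 80 g

Scaling factor: 38/12 = 19/6.
dried cranberries: 6 tbsp × 19/6 = 19 tbsp
sour cream: 500 g × 19/6 ≈ 1583 g
powdered sugar: 5 oz × 19/6 × 28.35 g/oz ≈ 449 g
pumpkin purée: (1 tbsp + 2 tsp = 5/3 tbsp) × 19/6 ÷ 16 tbsp/cup × 244 g/cup ≈ 80 g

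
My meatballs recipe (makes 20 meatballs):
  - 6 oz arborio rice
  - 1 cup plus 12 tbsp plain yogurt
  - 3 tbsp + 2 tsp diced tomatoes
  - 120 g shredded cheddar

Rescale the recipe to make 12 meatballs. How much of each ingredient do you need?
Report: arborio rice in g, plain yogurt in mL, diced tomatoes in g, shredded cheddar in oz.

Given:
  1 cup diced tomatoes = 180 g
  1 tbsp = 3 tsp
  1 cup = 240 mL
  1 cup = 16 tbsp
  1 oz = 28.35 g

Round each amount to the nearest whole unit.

arborio rice: 102 g; plain yogurt: 252 mL; diced tomatoes: 25 g; shredded cheddar: 3 oz

Scaling factor: 12/20 = 3/5 = 0.6.
arborio rice: 6 oz × 3/5 × 28.35 g/oz ≈ 102 g
plain yogurt: (1 cup + 12 tbsp = 1.75 cup) × 3/5 × 240 mL/cup = 252 mL
diced tomatoes: (3 tbsp + 2 tsp = 11/3 tbsp) × 3/5 ÷ 16 tbsp/cup × 180 g/cup ≈ 25 g
shredded cheddar: 120 g × 3/5 ÷ 28.35 g/oz ≈ 3 oz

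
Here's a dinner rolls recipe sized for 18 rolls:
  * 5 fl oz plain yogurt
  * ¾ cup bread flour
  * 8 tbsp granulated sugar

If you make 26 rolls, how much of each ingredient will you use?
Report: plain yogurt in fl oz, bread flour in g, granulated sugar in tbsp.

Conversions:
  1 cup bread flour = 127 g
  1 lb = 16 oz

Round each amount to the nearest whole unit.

Scaling factor: 26/18 = 13/9.
plain yogurt: 5 fl oz × 13/9 ≈ 7 fl oz
bread flour: 0.75 cup × 13/9 × 127 g/cup ≈ 138 g
granulated sugar: 8 tbsp × 13/9 ≈ 12 tbsp

plain yogurt: 7 fl oz; bread flour: 138 g; granulated sugar: 12 tbsp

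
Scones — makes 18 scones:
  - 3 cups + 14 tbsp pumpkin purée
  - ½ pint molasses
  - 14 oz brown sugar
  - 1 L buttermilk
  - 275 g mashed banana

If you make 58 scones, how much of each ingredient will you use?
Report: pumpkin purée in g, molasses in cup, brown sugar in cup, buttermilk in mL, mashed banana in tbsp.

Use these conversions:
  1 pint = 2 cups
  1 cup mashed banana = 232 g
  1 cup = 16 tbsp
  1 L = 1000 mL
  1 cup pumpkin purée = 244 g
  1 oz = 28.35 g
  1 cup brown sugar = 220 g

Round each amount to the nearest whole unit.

Scaling factor: 58/18 = 29/9.
pumpkin purée: (3 cup + 14 tbsp = 3.875 cup) × 29/9 × 244 g/cup ≈ 3047 g
molasses: 0.5 pint × 29/9 × 2 cup/pint ≈ 3 cup
brown sugar: 14 oz × 29/9 × 28.35 g/oz ÷ 220 g/cup ≈ 6 cup
buttermilk: 1 L × 29/9 × 1000 mL/L ≈ 3222 mL
mashed banana: 275 g × 29/9 ÷ 232 g/cup × 16 tbsp/cup ≈ 61 tbsp

pumpkin purée: 3047 g; molasses: 3 cup; brown sugar: 6 cup; buttermilk: 3222 mL; mashed banana: 61 tbsp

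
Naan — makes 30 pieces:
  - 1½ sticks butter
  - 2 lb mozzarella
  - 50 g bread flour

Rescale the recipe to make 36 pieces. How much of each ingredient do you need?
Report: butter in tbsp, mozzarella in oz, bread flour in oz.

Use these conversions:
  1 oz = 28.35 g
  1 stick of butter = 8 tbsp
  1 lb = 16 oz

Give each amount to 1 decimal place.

butter: 14.4 tbsp; mozzarella: 38.4 oz; bread flour: 2.1 oz

Scaling factor: 36/30 = 6/5 = 1.2.
butter: 1.5 stick × 6/5 × 8 tbsp/stick = 14.4 tbsp
mozzarella: 2 lb × 6/5 × 16 oz/lb = 38.4 oz
bread flour: 50 g × 6/5 ÷ 28.35 g/oz ≈ 2.1 oz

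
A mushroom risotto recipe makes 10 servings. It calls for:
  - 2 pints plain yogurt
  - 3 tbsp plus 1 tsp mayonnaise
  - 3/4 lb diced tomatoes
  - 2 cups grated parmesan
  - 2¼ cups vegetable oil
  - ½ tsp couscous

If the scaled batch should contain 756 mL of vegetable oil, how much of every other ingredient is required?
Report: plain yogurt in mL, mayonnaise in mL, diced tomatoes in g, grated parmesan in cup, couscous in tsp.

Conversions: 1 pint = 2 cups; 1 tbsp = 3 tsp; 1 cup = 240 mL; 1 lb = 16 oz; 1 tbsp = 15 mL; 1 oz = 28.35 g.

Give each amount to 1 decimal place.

The original recipe has 540 mL of vegetable oil, so the scaling factor is 756 ÷ 540 = 7/5 = 1.4.
plain yogurt: 2 pint × 7/5 × 2 cup/pint × 240 mL/cup = 1344.0 mL
mayonnaise: (3 tbsp + 1 tsp = 10/3 tbsp) × 7/5 × 15 mL/tbsp = 70.0 mL
diced tomatoes: 0.75 lb × 7/5 × 16 oz/lb × 28.35 g/oz ≈ 476.3 g
grated parmesan: 2 cup × 7/5 = 2.8 cup
couscous: 0.5 tsp × 7/5 = 0.7 tsp

plain yogurt: 1344.0 mL; mayonnaise: 70.0 mL; diced tomatoes: 476.3 g; grated parmesan: 2.8 cup; couscous: 0.7 tsp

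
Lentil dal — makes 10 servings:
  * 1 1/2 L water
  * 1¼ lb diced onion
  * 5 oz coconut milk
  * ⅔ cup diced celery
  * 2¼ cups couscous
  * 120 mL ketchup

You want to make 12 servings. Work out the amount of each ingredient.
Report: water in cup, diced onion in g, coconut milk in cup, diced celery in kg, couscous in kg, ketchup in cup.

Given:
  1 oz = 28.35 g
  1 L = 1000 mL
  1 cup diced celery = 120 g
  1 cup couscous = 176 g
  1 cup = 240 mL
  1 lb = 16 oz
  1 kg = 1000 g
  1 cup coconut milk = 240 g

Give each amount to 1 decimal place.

water: 7.5 cup; diced onion: 680.4 g; coconut milk: 0.7 cup; diced celery: 0.1 kg; couscous: 0.5 kg; ketchup: 0.6 cup

Scaling factor: 12/10 = 6/5 = 1.2.
water: 1.5 L × 6/5 × 1000 mL/L ÷ 240 mL/cup = 7.5 cup
diced onion: 1.25 lb × 6/5 × 16 oz/lb × 28.35 g/oz = 680.4 g
coconut milk: 5 oz × 6/5 × 28.35 g/oz ÷ 240 g/cup ≈ 0.7 cup
diced celery: 2/3 cup × 6/5 × 120 g/cup ÷ 1000 g/kg ≈ 0.1 kg
couscous: 2.25 cup × 6/5 × 176 g/cup ÷ 1000 g/kg ≈ 0.5 kg
ketchup: 120 mL × 6/5 ÷ 240 mL/cup = 0.6 cup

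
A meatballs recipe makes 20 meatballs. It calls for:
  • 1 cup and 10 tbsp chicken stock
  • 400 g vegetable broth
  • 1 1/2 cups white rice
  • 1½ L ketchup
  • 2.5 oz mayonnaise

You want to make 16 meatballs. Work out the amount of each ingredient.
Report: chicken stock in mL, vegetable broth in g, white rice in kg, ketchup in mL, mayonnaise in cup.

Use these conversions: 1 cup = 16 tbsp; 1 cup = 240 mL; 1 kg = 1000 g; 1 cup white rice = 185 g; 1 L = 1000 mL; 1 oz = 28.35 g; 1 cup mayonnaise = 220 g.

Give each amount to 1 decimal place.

Scaling factor: 16/20 = 4/5 = 0.8.
chicken stock: (1 cup + 10 tbsp = 1.625 cup) × 4/5 × 240 mL/cup = 312.0 mL
vegetable broth: 400 g × 4/5 = 320.0 g
white rice: 1.5 cup × 4/5 × 185 g/cup ÷ 1000 g/kg ≈ 0.2 kg
ketchup: 1.5 L × 4/5 × 1000 mL/L = 1200.0 mL
mayonnaise: 2.5 oz × 4/5 × 28.35 g/oz ÷ 220 g/cup ≈ 0.3 cup

chicken stock: 312.0 mL; vegetable broth: 320.0 g; white rice: 0.2 kg; ketchup: 1200.0 mL; mayonnaise: 0.3 cup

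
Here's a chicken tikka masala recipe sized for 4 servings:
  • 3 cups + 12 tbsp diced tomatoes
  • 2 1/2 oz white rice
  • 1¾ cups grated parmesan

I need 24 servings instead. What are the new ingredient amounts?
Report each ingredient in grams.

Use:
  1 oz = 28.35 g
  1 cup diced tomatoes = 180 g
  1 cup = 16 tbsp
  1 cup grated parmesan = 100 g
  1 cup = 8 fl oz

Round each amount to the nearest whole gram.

Scaling factor: 24/4 = 6.
diced tomatoes: (3 cup + 12 tbsp = 3.75 cup) × 6 × 180 g/cup = 4050 g
white rice: 2.5 oz × 6 × 28.35 g/oz ≈ 425 g
grated parmesan: 1.75 cup × 6 × 100 g/cup = 1050 g

diced tomatoes: 4050 g; white rice: 425 g; grated parmesan: 1050 g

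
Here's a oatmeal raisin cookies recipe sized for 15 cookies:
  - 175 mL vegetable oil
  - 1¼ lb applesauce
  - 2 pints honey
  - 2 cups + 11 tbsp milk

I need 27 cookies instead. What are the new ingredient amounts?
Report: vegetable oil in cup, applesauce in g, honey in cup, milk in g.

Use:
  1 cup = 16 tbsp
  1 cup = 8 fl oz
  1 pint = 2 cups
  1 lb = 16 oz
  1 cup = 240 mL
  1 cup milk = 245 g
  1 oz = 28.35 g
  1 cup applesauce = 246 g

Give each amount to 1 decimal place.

Scaling factor: 27/15 = 9/5 = 1.8.
vegetable oil: 175 mL × 9/5 ÷ 240 mL/cup ≈ 1.3 cup
applesauce: 1.25 lb × 9/5 × 16 oz/lb × 28.35 g/oz = 1020.6 g
honey: 2 pint × 9/5 × 2 cup/pint = 7.2 cup
milk: (2 cup + 11 tbsp = 2.6875 cup) × 9/5 × 245 g/cup ≈ 1185.2 g

vegetable oil: 1.3 cup; applesauce: 1020.6 g; honey: 7.2 cup; milk: 1185.2 g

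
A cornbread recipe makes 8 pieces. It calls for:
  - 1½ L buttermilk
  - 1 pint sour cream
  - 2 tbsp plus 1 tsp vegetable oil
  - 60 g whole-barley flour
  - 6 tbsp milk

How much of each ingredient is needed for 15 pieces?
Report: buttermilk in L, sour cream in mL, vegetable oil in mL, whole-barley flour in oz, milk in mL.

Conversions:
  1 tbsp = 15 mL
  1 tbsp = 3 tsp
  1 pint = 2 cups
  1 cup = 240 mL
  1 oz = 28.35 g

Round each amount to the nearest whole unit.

buttermilk: 3 L; sour cream: 900 mL; vegetable oil: 66 mL; whole-barley flour: 4 oz; milk: 169 mL

Scaling factor: 15/8 = 1.875.
buttermilk: 1.5 L × 15/8 ≈ 3 L
sour cream: 1 pint × 15/8 × 2 cup/pint × 240 mL/cup = 900 mL
vegetable oil: (2 tbsp + 1 tsp = 7/3 tbsp) × 15/8 × 15 mL/tbsp ≈ 66 mL
whole-barley flour: 60 g × 15/8 ÷ 28.35 g/oz ≈ 4 oz
milk: 6 tbsp × 15/8 × 15 mL/tbsp ≈ 169 mL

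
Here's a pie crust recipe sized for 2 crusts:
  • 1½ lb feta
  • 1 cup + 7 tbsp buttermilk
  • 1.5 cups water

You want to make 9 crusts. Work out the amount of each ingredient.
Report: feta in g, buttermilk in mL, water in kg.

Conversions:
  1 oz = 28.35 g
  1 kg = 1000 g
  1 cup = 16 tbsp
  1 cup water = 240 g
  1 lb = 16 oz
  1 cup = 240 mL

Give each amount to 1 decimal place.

feta: 3061.8 g; buttermilk: 1552.5 mL; water: 1.6 kg

Scaling factor: 9/2 = 4.5.
feta: 1.5 lb × 9/2 × 16 oz/lb × 28.35 g/oz = 3061.8 g
buttermilk: (1 cup + 7 tbsp = 1.4375 cup) × 9/2 × 240 mL/cup = 1552.5 mL
water: 1.5 cup × 9/2 × 240 g/cup ÷ 1000 g/kg ≈ 1.6 kg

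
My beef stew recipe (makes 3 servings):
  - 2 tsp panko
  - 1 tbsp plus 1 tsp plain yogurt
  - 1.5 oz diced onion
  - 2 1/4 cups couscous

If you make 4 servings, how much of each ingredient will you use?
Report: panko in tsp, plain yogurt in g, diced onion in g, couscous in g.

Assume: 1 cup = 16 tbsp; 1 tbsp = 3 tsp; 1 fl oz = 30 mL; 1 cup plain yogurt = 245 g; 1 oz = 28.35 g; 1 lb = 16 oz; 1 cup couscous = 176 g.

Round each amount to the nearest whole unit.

panko: 3 tsp; plain yogurt: 27 g; diced onion: 57 g; couscous: 528 g

Scaling factor: 4/3.
panko: 2 tsp × 4/3 ≈ 3 tsp
plain yogurt: (1 tbsp + 1 tsp = 4/3 tbsp) × 4/3 ÷ 16 tbsp/cup × 245 g/cup ≈ 27 g
diced onion: 1.5 oz × 4/3 × 28.35 g/oz ≈ 57 g
couscous: 2.25 cup × 4/3 × 176 g/cup = 528 g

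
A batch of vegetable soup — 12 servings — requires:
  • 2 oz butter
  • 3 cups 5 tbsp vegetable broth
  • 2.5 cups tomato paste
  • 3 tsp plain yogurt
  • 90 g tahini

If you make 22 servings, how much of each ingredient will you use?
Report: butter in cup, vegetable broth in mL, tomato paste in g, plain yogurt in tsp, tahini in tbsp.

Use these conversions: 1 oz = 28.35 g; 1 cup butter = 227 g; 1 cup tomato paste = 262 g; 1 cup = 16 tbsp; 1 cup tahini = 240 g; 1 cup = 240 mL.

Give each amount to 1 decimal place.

Scaling factor: 22/12 = 11/6.
butter: 2 oz × 11/6 × 28.35 g/oz ÷ 227 g/cup ≈ 0.5 cup
vegetable broth: (3 cup + 5 tbsp = 3.3125 cup) × 11/6 × 240 mL/cup = 1457.5 mL
tomato paste: 2.5 cup × 11/6 × 262 g/cup ≈ 1200.8 g
plain yogurt: 3 tsp × 11/6 = 5.5 tsp
tahini: 90 g × 11/6 ÷ 240 g/cup × 16 tbsp/cup = 11.0 tbsp

butter: 0.5 cup; vegetable broth: 1457.5 mL; tomato paste: 1200.8 g; plain yogurt: 5.5 tsp; tahini: 11.0 tbsp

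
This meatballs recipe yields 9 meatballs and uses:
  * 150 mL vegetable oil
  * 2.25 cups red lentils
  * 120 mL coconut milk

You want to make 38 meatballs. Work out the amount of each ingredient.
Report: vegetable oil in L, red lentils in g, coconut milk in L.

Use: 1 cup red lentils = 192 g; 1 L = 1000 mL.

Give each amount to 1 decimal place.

vegetable oil: 0.6 L; red lentils: 1824.0 g; coconut milk: 0.5 L

Scaling factor: 38/9.
vegetable oil: 150 mL × 38/9 ÷ 1000 mL/L ≈ 0.6 L
red lentils: 2.25 cup × 38/9 × 192 g/cup = 1824.0 g
coconut milk: 120 mL × 38/9 ÷ 1000 mL/L ≈ 0.5 L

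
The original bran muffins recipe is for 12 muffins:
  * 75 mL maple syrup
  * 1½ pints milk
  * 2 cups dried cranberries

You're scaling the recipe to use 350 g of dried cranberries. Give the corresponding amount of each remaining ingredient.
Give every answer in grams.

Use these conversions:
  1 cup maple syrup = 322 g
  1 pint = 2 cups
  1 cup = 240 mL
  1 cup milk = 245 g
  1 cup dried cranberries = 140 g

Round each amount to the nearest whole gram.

The original recipe has 280 g of dried cranberries, so the scaling factor is 350 ÷ 280 = 5/4 = 1.25.
maple syrup: 75 mL × 5/4 ÷ 240 mL/cup × 322 g/cup ≈ 126 g
milk: 1.5 pint × 5/4 × 2 cup/pint × 245 g/cup ≈ 919 g

maple syrup: 126 g; milk: 919 g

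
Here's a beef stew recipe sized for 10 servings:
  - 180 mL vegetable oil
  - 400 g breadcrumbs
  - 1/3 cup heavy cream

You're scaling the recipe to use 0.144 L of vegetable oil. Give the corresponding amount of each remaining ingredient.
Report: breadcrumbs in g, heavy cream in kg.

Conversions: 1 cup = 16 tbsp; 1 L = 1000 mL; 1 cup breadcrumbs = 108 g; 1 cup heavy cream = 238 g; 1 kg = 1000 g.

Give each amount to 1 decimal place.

The original recipe has 0.18 L of vegetable oil, so the scaling factor is 0.144 ÷ 0.18 = 4/5 = 0.8.
breadcrumbs: 400 g × 4/5 = 320.0 g
heavy cream: 1/3 cup × 4/5 × 238 g/cup ÷ 1000 g/kg ≈ 0.1 kg

breadcrumbs: 320.0 g; heavy cream: 0.1 kg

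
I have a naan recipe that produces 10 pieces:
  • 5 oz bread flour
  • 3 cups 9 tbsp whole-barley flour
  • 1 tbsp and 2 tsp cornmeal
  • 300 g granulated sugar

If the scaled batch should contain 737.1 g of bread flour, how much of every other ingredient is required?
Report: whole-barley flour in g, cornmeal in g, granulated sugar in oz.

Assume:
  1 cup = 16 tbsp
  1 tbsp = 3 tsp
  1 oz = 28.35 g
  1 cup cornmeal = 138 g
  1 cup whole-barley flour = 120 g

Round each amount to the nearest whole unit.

The original recipe has 141.75 g of bread flour, so the scaling factor is 737.1 ÷ 141.75 = 26/5 = 5.2.
whole-barley flour: (3 cup + 9 tbsp = 3.5625 cup) × 26/5 × 120 g/cup = 2223 g
cornmeal: (1 tbsp + 2 tsp = 5/3 tbsp) × 26/5 ÷ 16 tbsp/cup × 138 g/cup ≈ 75 g
granulated sugar: 300 g × 26/5 ÷ 28.35 g/oz ≈ 55 oz

whole-barley flour: 2223 g; cornmeal: 75 g; granulated sugar: 55 oz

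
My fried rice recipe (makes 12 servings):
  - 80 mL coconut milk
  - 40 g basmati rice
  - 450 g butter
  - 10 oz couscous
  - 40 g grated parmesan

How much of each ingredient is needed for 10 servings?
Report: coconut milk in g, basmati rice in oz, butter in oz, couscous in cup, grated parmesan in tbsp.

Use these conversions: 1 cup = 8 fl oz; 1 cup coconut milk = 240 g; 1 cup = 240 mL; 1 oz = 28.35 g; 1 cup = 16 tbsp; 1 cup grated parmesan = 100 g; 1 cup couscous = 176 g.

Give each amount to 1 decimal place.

coconut milk: 66.7 g; basmati rice: 1.2 oz; butter: 13.2 oz; couscous: 1.3 cup; grated parmesan: 5.3 tbsp

Scaling factor: 10/12 = 5/6.
coconut milk: 80 mL × 5/6 ÷ 240 mL/cup × 240 g/cup ≈ 66.7 g
basmati rice: 40 g × 5/6 ÷ 28.35 g/oz ≈ 1.2 oz
butter: 450 g × 5/6 ÷ 28.35 g/oz ≈ 13.2 oz
couscous: 10 oz × 5/6 × 28.35 g/oz ÷ 176 g/cup ≈ 1.3 cup
grated parmesan: 40 g × 5/6 ÷ 100 g/cup × 16 tbsp/cup ≈ 5.3 tbsp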